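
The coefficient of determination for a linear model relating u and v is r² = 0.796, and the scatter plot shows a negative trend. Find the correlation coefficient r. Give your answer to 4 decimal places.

-0.8922

|r| = √0.796 = 0.8922
The association is negative, so r = −0.8922.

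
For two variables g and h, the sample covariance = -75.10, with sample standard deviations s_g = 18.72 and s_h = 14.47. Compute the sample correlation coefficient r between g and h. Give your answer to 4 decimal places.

r = Cov(g,h) / (s_g · s_h) = -75.10 / (18.72 × 14.47)
  = -75.10 / 270.8784 ≈ -0.2772

-0.2772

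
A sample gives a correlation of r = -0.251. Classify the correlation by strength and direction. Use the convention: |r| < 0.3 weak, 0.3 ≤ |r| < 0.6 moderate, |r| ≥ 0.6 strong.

weak negative

r = -0.251 < 0 so the relationship is negative.
|r| = 0.251, which falls in the weak range.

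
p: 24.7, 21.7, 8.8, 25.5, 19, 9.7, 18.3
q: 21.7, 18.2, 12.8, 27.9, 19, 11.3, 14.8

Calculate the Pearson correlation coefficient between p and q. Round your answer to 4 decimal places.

n = 7, Σp = 127.7, Σq = 125.7, Σp² = 2598.65, Σq² = 2452.11, Σpq = 2496.47
nΣpq − ΣpΣq = 17475.29 − 16051.89 = 1423.4
nΣp² − (Σp)² = 18190.55 − 16307.29 = 1883.26; nΣq² − (Σq)² = 17164.77 − 15800.49 = 1364.28
r = 1423.4 / √(1883.26 × 1364.28) = 1423.4 / 1602.9017 ≈ 0.8880

0.8880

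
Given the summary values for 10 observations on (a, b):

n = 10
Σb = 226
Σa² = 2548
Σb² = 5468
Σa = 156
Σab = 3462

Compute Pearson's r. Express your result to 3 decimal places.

r = (nΣab − ΣaΣb) / √[(nΣa² − (Σa)²)(nΣb² − (Σb)²)]
Numerator: 10×3462 − 156×226 = -636
Denominator: √[(25480 − 24336)(54680 − 51076)] = √[1144 × 3604] = 2030.5113
r = -636 / 2030.5113 ≈ -0.313

-0.313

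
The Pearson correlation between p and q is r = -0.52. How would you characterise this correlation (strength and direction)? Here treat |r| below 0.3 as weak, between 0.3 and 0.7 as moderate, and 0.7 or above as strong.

moderate negative

r = -0.52 < 0 so the relationship is negative.
|r| = 0.52, which falls in the moderate range.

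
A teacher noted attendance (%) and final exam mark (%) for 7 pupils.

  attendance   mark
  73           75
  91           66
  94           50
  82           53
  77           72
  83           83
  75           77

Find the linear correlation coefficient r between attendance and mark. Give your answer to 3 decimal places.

-0.615

n = 7, Σx = 575, Σy = 476, Σx² = 47613, Σy² = 33292, Σxy = 38735
nΣxy − ΣxΣy = 271145 − 273700 = -2555
nΣx² − (Σx)² = 333291 − 330625 = 2666; nΣy² − (Σy)² = 233044 − 226576 = 6468
r = -2555 / √(2666 × 6468) = -2555 / 4152.5520 ≈ -0.615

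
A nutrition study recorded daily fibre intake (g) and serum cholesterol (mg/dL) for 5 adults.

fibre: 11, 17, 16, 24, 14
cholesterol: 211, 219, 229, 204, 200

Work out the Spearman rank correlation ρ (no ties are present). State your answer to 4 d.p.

0.1000

Rank fibre: 1, 4, 3, 5, 2
Rank cholesterol: 3, 4, 5, 2, 1
d = rank(fibre) − rank(cholesterol): -2, 0, -2, 3, 1; Σd² = 18
ρ = 1 − 6Σd² / [n(n²−1)] = 1 − 6×18 / (5×24) = 1 − 108/120 ≈ 0.1000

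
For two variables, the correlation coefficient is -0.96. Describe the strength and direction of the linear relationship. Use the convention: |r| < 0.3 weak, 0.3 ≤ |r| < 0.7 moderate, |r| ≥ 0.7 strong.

r = -0.96 < 0 so the relationship is negative.
|r| = 0.96, which falls in the strong range.

strong negative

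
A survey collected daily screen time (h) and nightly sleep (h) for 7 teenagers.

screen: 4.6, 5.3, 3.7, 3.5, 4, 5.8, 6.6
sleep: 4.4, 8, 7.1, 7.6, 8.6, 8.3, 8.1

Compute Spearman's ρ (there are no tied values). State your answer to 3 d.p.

Rank screen: 4, 5, 2, 1, 3, 6, 7
Rank sleep: 1, 4, 2, 3, 7, 6, 5
d = rank(screen) − rank(sleep): 3, 1, 0, -2, -4, 0, 2; Σd² = 34
ρ = 1 − 6Σd² / [n(n²−1)] = 1 − 6×34 / (7×48) = 1 − 204/336 ≈ 0.393

0.393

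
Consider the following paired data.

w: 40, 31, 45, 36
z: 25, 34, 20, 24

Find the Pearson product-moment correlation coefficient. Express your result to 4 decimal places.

n = 4, Σw = 152, Σz = 103, Σw² = 5882, Σz² = 2757, Σwz = 3818
nΣwz − ΣwΣz = 15272 − 15656 = -384
nΣw² − (Σw)² = 23528 − 23104 = 424; nΣz² − (Σz)² = 11028 − 10609 = 419
r = -384 / √(424 × 419) = -384 / 421.4926 ≈ -0.9110

-0.9110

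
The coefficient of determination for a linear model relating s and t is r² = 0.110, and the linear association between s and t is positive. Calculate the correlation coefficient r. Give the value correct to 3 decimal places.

0.332

|r| = √0.110 = 0.332
The association is positive, so r = 0.332.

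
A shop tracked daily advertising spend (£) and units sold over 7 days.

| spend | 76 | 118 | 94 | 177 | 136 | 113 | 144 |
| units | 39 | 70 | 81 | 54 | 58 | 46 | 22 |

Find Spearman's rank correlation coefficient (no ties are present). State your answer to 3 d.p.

Rank spend: 1, 4, 2, 7, 5, 3, 6
Rank units: 2, 6, 7, 4, 5, 3, 1
d = rank(spend) − rank(units): -1, -2, -5, 3, 0, 0, 5; Σd² = 64
ρ = 1 − 6Σd² / [n(n²−1)] = 1 − 6×64 / (7×48) = 1 − 384/336 ≈ -0.143

-0.143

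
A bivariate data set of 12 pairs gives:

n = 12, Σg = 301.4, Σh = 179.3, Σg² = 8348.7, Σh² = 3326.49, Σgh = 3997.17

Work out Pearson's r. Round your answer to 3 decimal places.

r = (nΣgh − ΣgΣh) / √[(nΣg² − (Σg)²)(nΣh² − (Σh)²)]
Numerator: 12×3997.17 − 301.4×179.3 = -6074.98
Denominator: √[(100184.4 − 90841.96)(39917.88 − 32148.49)] = √[9342.44 × 7769.39] = 8519.6866
r = -6074.98 / 8519.6866 ≈ -0.713

-0.713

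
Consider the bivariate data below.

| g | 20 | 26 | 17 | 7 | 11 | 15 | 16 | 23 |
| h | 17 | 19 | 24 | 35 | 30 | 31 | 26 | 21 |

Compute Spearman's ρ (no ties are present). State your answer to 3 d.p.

Rank g: 6, 8, 5, 1, 2, 3, 4, 7
Rank h: 1, 2, 4, 8, 6, 7, 5, 3
d = rank(g) − rank(h): 5, 6, 1, -7, -4, -4, -1, 4; Σd² = 160
ρ = 1 − 6Σd² / [n(n²−1)] = 1 − 6×160 / (8×63) = 1 − 960/504 ≈ -0.905

-0.905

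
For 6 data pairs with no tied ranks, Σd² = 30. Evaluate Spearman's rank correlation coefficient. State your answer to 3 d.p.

ρ = 1 − 6Σd² / [n(n²−1)] = 1 − 6×30 / (6×35)
  = 1 − 180/210 = 1 − 0.8571 ≈ 0.143

0.143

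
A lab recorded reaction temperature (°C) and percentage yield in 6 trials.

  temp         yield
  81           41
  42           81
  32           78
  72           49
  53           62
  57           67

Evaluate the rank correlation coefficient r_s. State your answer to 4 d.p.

-0.8857

Rank temp: 6, 2, 1, 5, 3, 4
Rank yield: 1, 6, 5, 2, 3, 4
d = rank(temp) − rank(yield): 5, -4, -4, 3, 0, 0; Σd² = 66
ρ = 1 − 6Σd² / [n(n²−1)] = 1 − 6×66 / (6×35) = 1 − 396/210 ≈ -0.8857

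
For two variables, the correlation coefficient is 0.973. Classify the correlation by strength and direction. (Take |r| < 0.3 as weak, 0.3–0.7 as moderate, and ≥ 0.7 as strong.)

r = 0.973 > 0 so the relationship is positive.
|r| = 0.973, which falls in the strong range.

strong positive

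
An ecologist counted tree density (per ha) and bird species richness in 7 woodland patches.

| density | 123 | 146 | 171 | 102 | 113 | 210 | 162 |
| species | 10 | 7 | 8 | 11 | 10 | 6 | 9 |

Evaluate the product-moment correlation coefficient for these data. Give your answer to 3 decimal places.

-0.883

n = 7, Σx = 1027, Σy = 61, Σx² = 159203, Σy² = 551, Σxy = 8590
nΣxy − ΣxΣy = 60130 − 62647 = -2517
nΣx² − (Σx)² = 1114421 − 1054729 = 59692; nΣy² − (Σy)² = 3857 − 3721 = 136
r = -2517 / √(59692 × 136) = -2517 / 2849.2301 ≈ -0.883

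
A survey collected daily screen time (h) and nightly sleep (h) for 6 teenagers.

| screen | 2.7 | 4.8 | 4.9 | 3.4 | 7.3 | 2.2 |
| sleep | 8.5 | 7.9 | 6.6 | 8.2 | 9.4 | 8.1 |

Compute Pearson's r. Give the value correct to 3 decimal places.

0.257

n = 6, Σx = 25.3, Σy = 48.7, Σx² = 124.03, Σy² = 399.43, Σxy = 207.53
nΣxy − ΣxΣy = 1245.18 − 1232.11 = 13.07
nΣx² − (Σx)² = 744.18 − 640.09 = 104.09; nΣy² − (Σy)² = 2396.58 − 2371.69 = 24.89
r = 13.07 / √(104.09 × 24.89) = 13.07 / 50.8999 ≈ 0.257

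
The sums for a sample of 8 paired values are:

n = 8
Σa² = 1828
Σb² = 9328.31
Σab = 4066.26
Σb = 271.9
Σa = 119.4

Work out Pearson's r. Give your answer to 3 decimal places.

r = (nΣab − ΣaΣb) / √[(nΣa² − (Σa)²)(nΣb² − (Σb)²)]
Numerator: 8×4066.26 − 119.4×271.9 = 65.22
Denominator: √[(14624 − 14256.36)(74626.48 − 73929.61)] = √[367.64 × 696.87] = 506.1593
r = 65.22 / 506.1593 ≈ 0.129

0.129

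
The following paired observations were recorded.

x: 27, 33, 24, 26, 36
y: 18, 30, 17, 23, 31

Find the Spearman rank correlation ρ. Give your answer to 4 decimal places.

Rank x: 3, 4, 1, 2, 5
Rank y: 2, 4, 1, 3, 5
d = rank(x) − rank(y): 1, 0, 0, -1, 0; Σd² = 2
ρ = 1 − 6Σd² / [n(n²−1)] = 1 − 6×2 / (5×24) = 1 − 12/120 ≈ 0.9000

0.9000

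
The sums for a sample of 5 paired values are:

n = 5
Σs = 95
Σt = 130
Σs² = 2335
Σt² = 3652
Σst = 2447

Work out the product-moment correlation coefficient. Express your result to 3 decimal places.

-0.061

r = (nΣst − ΣsΣt) / √[(nΣs² − (Σs)²)(nΣt² − (Σt)²)]
Numerator: 5×2447 − 95×130 = -115
Denominator: √[(11675 − 9025)(18260 − 16900)] = √[2650 × 1360] = 1898.4204
r = -115 / 1898.4204 ≈ -0.061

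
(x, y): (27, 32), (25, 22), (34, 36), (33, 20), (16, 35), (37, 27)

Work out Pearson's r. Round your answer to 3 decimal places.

n = 6, Σx = 172, Σy = 172, Σx² = 5224, Σy² = 5158, Σxy = 4857
nΣxy − ΣxΣy = 29142 − 29584 = -442
nΣx² − (Σx)² = 31344 − 29584 = 1760; nΣy² − (Σy)² = 30948 − 29584 = 1364
r = -442 / √(1760 × 1364) = -442 / 1549.3999 ≈ -0.285

-0.285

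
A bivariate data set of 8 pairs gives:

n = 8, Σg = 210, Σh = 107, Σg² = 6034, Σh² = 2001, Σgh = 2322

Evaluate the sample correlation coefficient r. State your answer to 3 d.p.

-0.893

r = (nΣgh − ΣgΣh) / √[(nΣg² − (Σg)²)(nΣh² − (Σh)²)]
Numerator: 8×2322 − 210×107 = -3894
Denominator: √[(48272 − 44100)(16008 − 11449)] = √[4172 × 4559] = 4361.2095
r = -3894 / 4361.2095 ≈ -0.893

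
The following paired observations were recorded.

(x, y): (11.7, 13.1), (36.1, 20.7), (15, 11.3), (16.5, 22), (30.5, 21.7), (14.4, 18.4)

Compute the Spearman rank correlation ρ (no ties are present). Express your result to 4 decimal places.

0.6000

Rank x: 1, 6, 3, 4, 5, 2
Rank y: 2, 4, 1, 6, 5, 3
d = rank(x) − rank(y): -1, 2, 2, -2, 0, -1; Σd² = 14
ρ = 1 − 6Σd² / [n(n²−1)] = 1 − 6×14 / (6×35) = 1 − 84/210 ≈ 0.6000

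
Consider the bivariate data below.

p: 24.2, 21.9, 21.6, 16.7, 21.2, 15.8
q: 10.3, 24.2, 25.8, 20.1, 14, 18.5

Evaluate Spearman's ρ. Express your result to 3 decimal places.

-0.086

Rank p: 6, 5, 4, 2, 3, 1
Rank q: 1, 5, 6, 4, 2, 3
d = rank(p) − rank(q): 5, 0, -2, -2, 1, -2; Σd² = 38
ρ = 1 − 6Σd² / [n(n²−1)] = 1 − 6×38 / (6×35) = 1 − 228/210 ≈ -0.086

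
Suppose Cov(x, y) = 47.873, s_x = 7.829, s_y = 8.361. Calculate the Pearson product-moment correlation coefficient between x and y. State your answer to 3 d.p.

r = Cov(x,y) / (s_x · s_y) = 47.873 / (7.829 × 8.361)
  = 47.873 / 65.4583 ≈ 0.731

0.731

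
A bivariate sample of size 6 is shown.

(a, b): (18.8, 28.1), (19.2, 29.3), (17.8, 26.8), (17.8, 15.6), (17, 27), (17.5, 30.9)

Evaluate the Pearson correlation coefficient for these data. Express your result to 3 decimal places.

0.181

n = 6, Σa = 108.1, Σb = 157.7, Σa² = 1951.01, Σb² = 4293.51, Σab = 2845.31
nΣab − ΣaΣb = 17071.86 − 17047.37 = 24.49
nΣa² − (Σa)² = 11706.06 − 11685.61 = 20.45; nΣb² − (Σb)² = 25761.06 − 24869.29 = 891.77
r = 24.49 / √(20.45 × 891.77) = 24.49 / 135.0433 ≈ 0.181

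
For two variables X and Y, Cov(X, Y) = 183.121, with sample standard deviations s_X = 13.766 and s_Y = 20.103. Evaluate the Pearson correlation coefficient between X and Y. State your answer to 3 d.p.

0.662

r = Cov(X,Y) / (s_X · s_Y) = 183.121 / (13.766 × 20.103)
  = 183.121 / 276.7379 ≈ 0.662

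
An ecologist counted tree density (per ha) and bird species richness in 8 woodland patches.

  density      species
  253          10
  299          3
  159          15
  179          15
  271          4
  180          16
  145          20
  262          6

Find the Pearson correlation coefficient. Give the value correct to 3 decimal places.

-0.969

n = 8, Σx = 1748, Σy = 89, Σx² = 406242, Σy² = 1267, Σxy = 16933
nΣxy − ΣxΣy = 135464 − 155572 = -20108
nΣx² − (Σx)² = 3249936 − 3055504 = 194432; nΣy² − (Σy)² = 10136 − 7921 = 2215
r = -20108 / √(194432 × 2215) = -20108 / 20752.5150 ≈ -0.969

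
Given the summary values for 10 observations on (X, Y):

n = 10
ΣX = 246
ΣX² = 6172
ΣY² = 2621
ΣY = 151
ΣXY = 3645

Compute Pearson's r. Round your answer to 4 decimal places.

r = (nΣXY − ΣXΣY) / √[(nΣX² − (ΣX)²)(nΣY² − (ΣY)²)]
Numerator: 10×3645 − 246×151 = -696
Denominator: √[(61720 − 60516)(26210 − 22801)] = √[1204 × 3409] = 2025.9408
r = -696 / 2025.9408 ≈ -0.3435

-0.3435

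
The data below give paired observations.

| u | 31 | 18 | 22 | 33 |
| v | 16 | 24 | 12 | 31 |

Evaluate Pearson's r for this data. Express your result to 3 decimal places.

0.313

n = 4, Σu = 104, Σv = 83, Σu² = 2858, Σv² = 1937, Σuv = 2215
nΣuv − ΣuΣv = 8860 − 8632 = 228
nΣu² − (Σu)² = 11432 − 10816 = 616; nΣv² − (Σv)² = 7748 − 6889 = 859
r = 228 / √(616 × 859) = 228 / 727.4228 ≈ 0.313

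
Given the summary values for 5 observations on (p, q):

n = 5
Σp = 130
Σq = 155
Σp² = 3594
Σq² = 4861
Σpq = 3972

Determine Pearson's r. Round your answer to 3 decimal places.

-0.530

r = (nΣpq − ΣpΣq) / √[(nΣp² − (Σp)²)(nΣq² − (Σq)²)]
Numerator: 5×3972 − 130×155 = -290
Denominator: √[(17970 − 16900)(24305 − 24025)] = √[1070 × 280] = 547.3573
r = -290 / 547.3573 ≈ -0.530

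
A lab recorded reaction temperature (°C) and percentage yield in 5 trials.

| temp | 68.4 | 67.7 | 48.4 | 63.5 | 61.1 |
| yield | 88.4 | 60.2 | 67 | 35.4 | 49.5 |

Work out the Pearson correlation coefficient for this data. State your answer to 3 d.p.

n = 5, Σx = 309.1, Σy = 300.5, Σx² = 19369.87, Σy² = 19631.01, Σxy = 18637.25
nΣxy − ΣxΣy = 93186.25 − 92884.55 = 301.7
nΣx² − (Σx)² = 96849.35 − 95542.81 = 1306.54; nΣy² − (Σy)² = 98155.05 − 90300.25 = 7854.8
r = 301.7 / √(1306.54 × 7854.8) = 301.7 / 3203.5309 ≈ 0.094

0.094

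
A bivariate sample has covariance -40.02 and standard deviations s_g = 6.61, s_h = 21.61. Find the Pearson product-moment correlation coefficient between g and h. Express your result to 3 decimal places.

-0.280

r = Cov(g,h) / (s_g · s_h) = -40.02 / (6.61 × 21.61)
  = -40.02 / 142.8421 ≈ -0.280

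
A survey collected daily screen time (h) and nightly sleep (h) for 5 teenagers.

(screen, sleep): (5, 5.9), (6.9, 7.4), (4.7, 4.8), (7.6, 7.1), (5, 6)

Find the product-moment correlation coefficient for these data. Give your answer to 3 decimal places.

n = 5, Σx = 29.2, Σy = 31.2, Σx² = 177.46, Σy² = 199.02, Σxy = 187.08
nΣxy − ΣxΣy = 935.4 − 911.04 = 24.36
nΣx² − (Σx)² = 887.3 − 852.64 = 34.66; nΣy² − (Σy)² = 995.1 − 973.44 = 21.66
r = 24.36 / √(34.66 × 21.66) = 24.36 / 27.3996 ≈ 0.889

0.889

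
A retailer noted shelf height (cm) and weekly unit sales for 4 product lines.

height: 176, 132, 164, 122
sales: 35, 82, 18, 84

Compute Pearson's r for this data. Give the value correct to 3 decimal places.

-0.911

n = 4, Σx = 594, Σy = 219, Σx² = 90180, Σy² = 15329, Σxy = 30184
nΣxy − ΣxΣy = 120736 − 130086 = -9350
nΣx² − (Σx)² = 360720 − 352836 = 7884; nΣy² − (Σy)² = 61316 − 47961 = 13355
r = -9350 / √(7884 × 13355) = -9350 / 10261.1315 ≈ -0.911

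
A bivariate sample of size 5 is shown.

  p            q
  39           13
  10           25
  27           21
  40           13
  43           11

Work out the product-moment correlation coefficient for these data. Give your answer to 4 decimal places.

-0.9750

n = 5, Σp = 159, Σq = 83, Σp² = 5799, Σq² = 1525, Σpq = 2317
nΣpq − ΣpΣq = 11585 − 13197 = -1612
nΣp² − (Σp)² = 28995 − 25281 = 3714; nΣq² − (Σq)² = 7625 − 6889 = 736
r = -1612 / √(3714 × 736) = -1612 / 1653.3312 ≈ -0.9750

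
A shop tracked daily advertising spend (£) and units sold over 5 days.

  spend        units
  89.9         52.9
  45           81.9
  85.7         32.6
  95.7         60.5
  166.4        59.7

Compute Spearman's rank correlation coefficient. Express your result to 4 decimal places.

-0.1000

Rank spend: 3, 1, 2, 4, 5
Rank units: 2, 5, 1, 4, 3
d = rank(spend) − rank(units): 1, -4, 1, 0, 2; Σd² = 22
ρ = 1 − 6Σd² / [n(n²−1)] = 1 − 6×22 / (5×24) = 1 − 132/120 ≈ -0.1000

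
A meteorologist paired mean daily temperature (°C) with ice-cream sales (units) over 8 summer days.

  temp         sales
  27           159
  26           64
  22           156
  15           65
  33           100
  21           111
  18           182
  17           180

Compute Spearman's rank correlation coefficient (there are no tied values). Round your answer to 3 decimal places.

-0.214

Rank temp: 7, 6, 5, 1, 8, 4, 3, 2
Rank sales: 6, 1, 5, 2, 3, 4, 8, 7
d = rank(temp) − rank(sales): 1, 5, 0, -1, 5, 0, -5, -5; Σd² = 102
ρ = 1 − 6Σd² / [n(n²−1)] = 1 − 6×102 / (8×63) = 1 − 612/504 ≈ -0.214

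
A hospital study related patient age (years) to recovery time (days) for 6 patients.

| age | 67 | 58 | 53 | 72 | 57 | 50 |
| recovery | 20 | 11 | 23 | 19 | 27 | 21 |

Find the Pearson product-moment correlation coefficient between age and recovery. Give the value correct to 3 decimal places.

-0.204

n = 6, Σx = 357, Σy = 121, Σx² = 21595, Σy² = 2581, Σxy = 7154
nΣxy − ΣxΣy = 42924 − 43197 = -273
nΣx² − (Σx)² = 129570 − 127449 = 2121; nΣy² − (Σy)² = 15486 − 14641 = 845
r = -273 / √(2121 × 845) = -273 / 1338.7475 ≈ -0.204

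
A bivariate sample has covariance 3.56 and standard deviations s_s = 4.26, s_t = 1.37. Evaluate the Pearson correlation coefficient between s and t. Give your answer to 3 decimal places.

r = Cov(s,t) / (s_s · s_t) = 3.56 / (4.26 × 1.37)
  = 3.56 / 5.8362 ≈ 0.610

0.610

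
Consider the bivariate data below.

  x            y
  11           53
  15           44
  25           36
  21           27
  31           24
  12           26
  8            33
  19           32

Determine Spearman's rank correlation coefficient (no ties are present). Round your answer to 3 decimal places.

-0.452

Rank x: 2, 4, 7, 6, 8, 3, 1, 5
Rank y: 8, 7, 6, 3, 1, 2, 5, 4
d = rank(x) − rank(y): -6, -3, 1, 3, 7, 1, -4, 1; Σd² = 122
ρ = 1 − 6Σd² / [n(n²−1)] = 1 − 6×122 / (8×63) = 1 − 732/504 ≈ -0.452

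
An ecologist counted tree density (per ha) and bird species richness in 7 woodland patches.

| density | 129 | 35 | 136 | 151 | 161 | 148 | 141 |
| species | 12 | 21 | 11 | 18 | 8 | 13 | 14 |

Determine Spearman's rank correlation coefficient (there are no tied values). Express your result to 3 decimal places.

Rank density: 2, 1, 3, 6, 7, 5, 4
Rank species: 3, 7, 2, 6, 1, 4, 5
d = rank(density) − rank(species): -1, -6, 1, 0, 6, 1, -1; Σd² = 76
ρ = 1 − 6Σd² / [n(n²−1)] = 1 − 6×76 / (7×48) = 1 − 456/336 ≈ -0.357

-0.357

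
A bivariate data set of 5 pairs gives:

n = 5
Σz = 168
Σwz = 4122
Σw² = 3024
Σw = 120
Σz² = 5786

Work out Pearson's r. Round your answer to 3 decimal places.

0.631

r = (nΣwz − ΣwΣz) / √[(nΣw² − (Σw)²)(nΣz² − (Σz)²)]
Numerator: 5×4122 − 120×168 = 450
Denominator: √[(15120 − 14400)(28930 − 28224)] = √[720 × 706] = 712.9656
r = 450 / 712.9656 ≈ 0.631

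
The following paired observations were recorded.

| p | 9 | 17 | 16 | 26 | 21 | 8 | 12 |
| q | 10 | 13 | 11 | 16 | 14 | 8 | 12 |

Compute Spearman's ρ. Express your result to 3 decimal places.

Rank p: 2, 5, 4, 7, 6, 1, 3
Rank q: 2, 5, 3, 7, 6, 1, 4
d = rank(p) − rank(q): 0, 0, 1, 0, 0, 0, -1; Σd² = 2
ρ = 1 − 6Σd² / [n(n²−1)] = 1 − 6×2 / (7×48) = 1 − 12/336 ≈ 0.964

0.964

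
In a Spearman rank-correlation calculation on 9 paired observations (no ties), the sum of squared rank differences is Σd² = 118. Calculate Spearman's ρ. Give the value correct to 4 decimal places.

0.0167

ρ = 1 − 6Σd² / [n(n²−1)] = 1 − 6×118 / (9×80)
  = 1 − 708/720 = 1 − 0.98333 ≈ 0.0167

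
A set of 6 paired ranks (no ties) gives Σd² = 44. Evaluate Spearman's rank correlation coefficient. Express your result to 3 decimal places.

ρ = 1 − 6Σd² / [n(n²−1)] = 1 − 6×44 / (6×35)
  = 1 − 264/210 = 1 − 1.2571 ≈ -0.257

-0.257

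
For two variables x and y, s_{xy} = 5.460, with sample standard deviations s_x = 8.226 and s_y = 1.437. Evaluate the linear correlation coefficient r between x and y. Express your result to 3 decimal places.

0.462

r = Cov(x,y) / (s_x · s_y) = 5.460 / (8.226 × 1.437)
  = 5.460 / 11.8208 ≈ 0.462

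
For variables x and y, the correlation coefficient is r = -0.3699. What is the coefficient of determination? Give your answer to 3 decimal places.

0.137

r² = (-0.3699)² = 0.137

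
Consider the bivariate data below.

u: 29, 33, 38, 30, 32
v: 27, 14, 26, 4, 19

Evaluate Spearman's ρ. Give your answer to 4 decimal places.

Rank u: 1, 4, 5, 2, 3
Rank v: 5, 2, 4, 1, 3
d = rank(u) − rank(v): -4, 2, 1, 1, 0; Σd² = 22
ρ = 1 − 6Σd² / [n(n²−1)] = 1 − 6×22 / (5×24) = 1 − 132/120 ≈ -0.1000

-0.1000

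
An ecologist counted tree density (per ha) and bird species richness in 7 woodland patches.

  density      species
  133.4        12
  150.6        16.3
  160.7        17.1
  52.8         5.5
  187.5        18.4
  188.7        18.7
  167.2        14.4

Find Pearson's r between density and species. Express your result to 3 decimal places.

0.963

n = 7, Σx = 1040.9, Σy = 102.4, Σx² = 167808.03, Σy² = 1627.96, Σxy = 16480.32
nΣxy − ΣxΣy = 115362.24 − 106588.16 = 8774.08
nΣx² − (Σx)² = 1174656.21 − 1083472.81 = 91183.4; nΣy² − (Σy)² = 11395.72 − 10485.76 = 909.96
r = 8774.08 / √(91183.4 × 909.96) = 8774.08 / 9108.9652 ≈ 0.963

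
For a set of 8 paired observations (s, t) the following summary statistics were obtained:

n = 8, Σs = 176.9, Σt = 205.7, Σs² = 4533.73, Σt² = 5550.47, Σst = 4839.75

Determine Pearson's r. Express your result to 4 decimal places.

r = (nΣst − ΣsΣt) / √[(nΣs² − (Σs)²)(nΣt² − (Σt)²)]
Numerator: 8×4839.75 − 176.9×205.7 = 2329.67
Denominator: √[(36269.84 − 31293.61)(44403.76 − 42312.49)] = √[4976.23 × 2091.27] = 3225.9325
r = 2329.67 / 3225.9325 ≈ 0.7222

0.7222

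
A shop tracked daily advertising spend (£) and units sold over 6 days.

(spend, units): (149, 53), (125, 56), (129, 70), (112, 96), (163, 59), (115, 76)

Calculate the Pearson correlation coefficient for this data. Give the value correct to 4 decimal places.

n = 6, Σx = 793, Σy = 410, Σx² = 106805, Σy² = 29318, Σxy = 53036
nΣxy − ΣxΣy = 318216 − 325130 = -6914
nΣx² − (Σx)² = 640830 − 628849 = 11981; nΣy² − (Σy)² = 175908 − 168100 = 7808
r = -6914 / √(11981 × 7808) = -6914 / 9672.0033 ≈ -0.7148

-0.7148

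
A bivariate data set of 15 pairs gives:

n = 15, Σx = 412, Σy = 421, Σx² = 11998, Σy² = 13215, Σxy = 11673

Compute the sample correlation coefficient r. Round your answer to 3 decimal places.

0.112

r = (nΣxy − ΣxΣy) / √[(nΣx² − (Σx)²)(nΣy² − (Σy)²)]
Numerator: 15×11673 − 412×421 = 1643
Denominator: √[(179970 − 169744)(198225 − 177241)] = √[10226 × 20984] = 14648.6308
r = 1643 / 14648.6308 ≈ 0.112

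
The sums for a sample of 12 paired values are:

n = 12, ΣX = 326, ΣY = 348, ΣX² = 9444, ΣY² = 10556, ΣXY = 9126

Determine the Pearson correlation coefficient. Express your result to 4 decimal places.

r = (nΣXY − ΣXΣY) / √[(nΣX² − (ΣX)²)(nΣY² − (ΣY)²)]
Numerator: 12×9126 − 326×348 = -3936
Denominator: √[(113328 − 106276)(126672 − 121104)] = √[7052 × 5568] = 6266.2218
r = -3936 / 6266.2218 ≈ -0.6281

-0.6281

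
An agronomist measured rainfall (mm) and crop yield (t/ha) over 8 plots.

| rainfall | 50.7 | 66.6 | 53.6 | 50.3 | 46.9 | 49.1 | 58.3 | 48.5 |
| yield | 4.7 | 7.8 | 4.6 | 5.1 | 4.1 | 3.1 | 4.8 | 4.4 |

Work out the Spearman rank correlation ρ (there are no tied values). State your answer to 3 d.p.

0.762

Rank rainfall: 5, 8, 6, 4, 1, 3, 7, 2
Rank yield: 5, 8, 4, 7, 2, 1, 6, 3
d = rank(rainfall) − rank(yield): 0, 0, 2, -3, -1, 2, 1, -1; Σd² = 20
ρ = 1 − 6Σd² / [n(n²−1)] = 1 − 6×20 / (8×63) = 1 − 120/504 ≈ 0.762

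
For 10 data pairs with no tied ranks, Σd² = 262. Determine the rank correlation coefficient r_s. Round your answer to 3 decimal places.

ρ = 1 − 6Σd² / [n(n²−1)] = 1 − 6×262 / (10×99)
  = 1 − 1572/990 = 1 − 1.5879 ≈ -0.588

-0.588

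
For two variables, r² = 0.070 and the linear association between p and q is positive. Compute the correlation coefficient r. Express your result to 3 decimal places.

0.265

|r| = √0.070 = 0.265
The association is positive, so r = 0.265.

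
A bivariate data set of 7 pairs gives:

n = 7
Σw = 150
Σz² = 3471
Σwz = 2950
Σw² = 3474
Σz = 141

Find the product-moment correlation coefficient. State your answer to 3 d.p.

r = (nΣwz − ΣwΣz) / √[(nΣw² − (Σw)²)(nΣz² − (Σz)²)]
Numerator: 7×2950 − 150×141 = -500
Denominator: √[(24318 − 22500)(24297 − 19881)] = √[1818 × 4416] = 2833.4234
r = -500 / 2833.4234 ≈ -0.176

-0.176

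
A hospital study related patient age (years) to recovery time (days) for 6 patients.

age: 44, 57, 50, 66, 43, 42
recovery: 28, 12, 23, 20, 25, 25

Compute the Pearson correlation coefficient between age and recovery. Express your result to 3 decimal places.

-0.683

n = 6, Σx = 302, Σy = 133, Σx² = 15654, Σy² = 3107, Σxy = 6511
nΣxy − ΣxΣy = 39066 − 40166 = -1100
nΣx² − (Σx)² = 93924 − 91204 = 2720; nΣy² − (Σy)² = 18642 − 17689 = 953
r = -1100 / √(2720 × 953) = -1100 / 1610.0186 ≈ -0.683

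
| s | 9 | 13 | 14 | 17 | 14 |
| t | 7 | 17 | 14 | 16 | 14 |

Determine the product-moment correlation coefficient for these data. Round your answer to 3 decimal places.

n = 5, Σs = 67, Σt = 68, Σs² = 931, Σt² = 986, Σst = 948
nΣst − ΣsΣt = 4740 − 4556 = 184
nΣs² − (Σs)² = 4655 − 4489 = 166; nΣt² − (Σt)² = 4930 − 4624 = 306
r = 184 / √(166 × 306) = 184 / 225.3797 ≈ 0.816

0.816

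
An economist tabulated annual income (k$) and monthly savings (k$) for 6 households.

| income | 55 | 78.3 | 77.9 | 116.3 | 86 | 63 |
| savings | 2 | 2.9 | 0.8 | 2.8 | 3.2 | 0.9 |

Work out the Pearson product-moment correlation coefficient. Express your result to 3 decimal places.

0.504

n = 6, Σx = 476.5, Σy = 12.6, Σx² = 40114.99, Σy² = 31.94, Σxy = 1056.93
nΣxy − ΣxΣy = 6341.58 − 6003.9 = 337.68
nΣx² − (Σx)² = 240689.94 − 227052.25 = 13637.69; nΣy² − (Σy)² = 191.64 − 158.76 = 32.88
r = 337.68 / √(13637.69 × 32.88) = 337.68 / 669.6322 ≈ 0.504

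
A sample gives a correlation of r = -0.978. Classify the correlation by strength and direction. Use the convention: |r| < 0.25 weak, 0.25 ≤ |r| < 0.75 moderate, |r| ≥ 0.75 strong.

r = -0.978 < 0 so the relationship is negative.
|r| = 0.978, which falls in the strong range.

strong negative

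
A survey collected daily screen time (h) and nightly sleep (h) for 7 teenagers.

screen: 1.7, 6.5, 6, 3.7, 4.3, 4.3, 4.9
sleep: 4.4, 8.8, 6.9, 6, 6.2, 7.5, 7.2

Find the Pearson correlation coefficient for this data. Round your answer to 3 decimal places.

0.892

n = 7, Σx = 31.4, Σy = 47, Σx² = 155.82, Σy² = 326.94, Σxy = 222.47
nΣxy − ΣxΣy = 1557.29 − 1475.8 = 81.49
nΣx² − (Σx)² = 1090.74 − 985.96 = 104.78; nΣy² − (Σy)² = 2288.58 − 2209 = 79.58
r = 81.49 / √(104.78 × 79.58) = 81.49 / 91.3148 ≈ 0.892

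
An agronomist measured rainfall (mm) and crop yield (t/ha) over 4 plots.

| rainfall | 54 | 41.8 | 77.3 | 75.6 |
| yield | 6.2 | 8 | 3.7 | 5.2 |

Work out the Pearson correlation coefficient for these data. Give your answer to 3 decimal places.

n = 4, Σx = 248.7, Σy = 23.1, Σx² = 16353.89, Σy² = 143.17, Σxy = 1348.33
nΣxy − ΣxΣy = 5393.32 − 5744.97 = -351.65
nΣx² − (Σx)² = 65415.56 − 61851.69 = 3563.87; nΣy² − (Σy)² = 572.68 − 533.61 = 39.07
r = -351.65 / √(3563.87 × 39.07) = -351.65 / 373.1493 ≈ -0.942

-0.942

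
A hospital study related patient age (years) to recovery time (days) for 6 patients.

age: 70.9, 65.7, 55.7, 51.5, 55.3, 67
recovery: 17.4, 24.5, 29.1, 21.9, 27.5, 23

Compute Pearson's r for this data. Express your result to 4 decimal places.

-0.5861

n = 6, Σx = 366.1, Σy = 143.4, Σx² = 22645.13, Σy² = 3514.68, Σxy = 8653.78
nΣxy − ΣxΣy = 51922.68 − 52498.74 = -576.06
nΣx² − (Σx)² = 135870.78 − 134029.21 = 1841.57; nΣy² − (Σy)² = 21088.08 − 20563.56 = 524.52
r = -576.06 / √(1841.57 × 524.52) = -576.06 / 982.8226 ≈ -0.5861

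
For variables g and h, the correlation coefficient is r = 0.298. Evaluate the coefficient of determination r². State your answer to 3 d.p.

0.089

r² = (0.298)² = 0.089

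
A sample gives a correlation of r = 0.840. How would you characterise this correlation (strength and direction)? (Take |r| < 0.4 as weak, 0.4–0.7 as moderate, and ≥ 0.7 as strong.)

strong positive

r = 0.840 > 0 so the relationship is positive.
|r| = 0.840, which falls in the strong range.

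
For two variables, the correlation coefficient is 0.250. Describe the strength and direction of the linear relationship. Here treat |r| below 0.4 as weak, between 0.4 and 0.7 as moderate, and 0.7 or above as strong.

r = 0.250 > 0 so the relationship is positive.
|r| = 0.250, which falls in the weak range.

weak positive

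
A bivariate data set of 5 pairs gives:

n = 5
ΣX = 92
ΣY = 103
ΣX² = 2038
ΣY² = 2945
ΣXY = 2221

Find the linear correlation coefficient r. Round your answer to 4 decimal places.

r = (nΣXY − ΣXΣY) / √[(nΣX² − (ΣX)²)(nΣY² − (ΣY)²)]
Numerator: 5×2221 − 92×103 = 1629
Denominator: √[(10190 − 8464)(14725 − 10609)] = √[1726 × 4116] = 2665.3735
r = 1629 / 2665.3735 ≈ 0.6112

0.6112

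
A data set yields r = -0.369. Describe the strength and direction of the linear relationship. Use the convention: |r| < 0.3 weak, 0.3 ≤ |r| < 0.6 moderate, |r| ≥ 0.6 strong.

moderate negative

r = -0.369 < 0 so the relationship is negative.
|r| = 0.369, which falls in the moderate range.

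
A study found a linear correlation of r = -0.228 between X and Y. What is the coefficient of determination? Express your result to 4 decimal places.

0.0520

r² = (-0.228)² = 0.0520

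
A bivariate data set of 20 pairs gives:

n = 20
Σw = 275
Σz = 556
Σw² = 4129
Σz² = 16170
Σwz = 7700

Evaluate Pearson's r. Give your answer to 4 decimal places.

0.1104

r = (nΣwz − ΣwΣz) / √[(nΣw² − (Σw)²)(nΣz² − (Σz)²)]
Numerator: 20×7700 − 275×556 = 1100
Denominator: √[(82580 − 75625)(323400 − 309136)] = √[6955 × 14264] = 9960.2269
r = 1100 / 9960.2269 ≈ 0.1104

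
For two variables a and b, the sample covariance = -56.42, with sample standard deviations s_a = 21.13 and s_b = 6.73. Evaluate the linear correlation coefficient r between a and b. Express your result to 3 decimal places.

-0.397

r = Cov(a,b) / (s_a · s_b) = -56.42 / (21.13 × 6.73)
  = -56.42 / 142.2049 ≈ -0.397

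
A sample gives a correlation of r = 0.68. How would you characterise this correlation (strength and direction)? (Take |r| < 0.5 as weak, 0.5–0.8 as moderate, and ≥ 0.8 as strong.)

moderate positive

r = 0.68 > 0 so the relationship is positive.
|r| = 0.68, which falls in the moderate range.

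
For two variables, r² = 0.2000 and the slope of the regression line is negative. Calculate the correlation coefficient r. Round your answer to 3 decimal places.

-0.447

|r| = √0.2000 = 0.447
The association is negative, so r = −0.447.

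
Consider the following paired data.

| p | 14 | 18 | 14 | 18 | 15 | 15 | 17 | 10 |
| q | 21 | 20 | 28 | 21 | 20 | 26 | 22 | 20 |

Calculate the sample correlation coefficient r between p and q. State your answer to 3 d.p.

-0.075

n = 8, Σp = 121, Σq = 178, Σp² = 1879, Σq² = 4026, Σpq = 2688
nΣpq − ΣpΣq = 21504 − 21538 = -34
nΣp² − (Σp)² = 15032 − 14641 = 391; nΣq² − (Σq)² = 32208 − 31684 = 524
r = -34 / √(391 × 524) = -34 / 452.6411 ≈ -0.075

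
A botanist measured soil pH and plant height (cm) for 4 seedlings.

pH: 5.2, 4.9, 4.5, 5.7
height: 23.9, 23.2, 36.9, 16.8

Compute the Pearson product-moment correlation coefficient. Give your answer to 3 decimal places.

n = 4, Σx = 20.3, Σy = 100.8, Σx² = 103.79, Σy² = 2753.3, Σxy = 499.77
nΣxy − ΣxΣy = 1999.08 − 2046.24 = -47.16
nΣx² − (Σx)² = 415.16 − 412.09 = 3.07; nΣy² − (Σy)² = 11013.2 − 10160.64 = 852.56
r = -47.16 / √(3.07 × 852.56) = -47.16 / 51.1601 ≈ -0.922

-0.922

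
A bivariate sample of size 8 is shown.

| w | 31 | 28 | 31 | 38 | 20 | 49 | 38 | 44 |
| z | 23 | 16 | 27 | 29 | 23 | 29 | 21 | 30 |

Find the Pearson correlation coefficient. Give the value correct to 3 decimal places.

n = 8, Σw = 279, Σz = 198, Σw² = 10331, Σz² = 5066, Σwz = 7099
nΣwz − ΣwΣz = 56792 − 55242 = 1550
nΣw² − (Σw)² = 82648 − 77841 = 4807; nΣz² − (Σz)² = 40528 − 39204 = 1324
r = 1550 / √(4807 × 1324) = 1550 / 2522.7897 ≈ 0.614

0.614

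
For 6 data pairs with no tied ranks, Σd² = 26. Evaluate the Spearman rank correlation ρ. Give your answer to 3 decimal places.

ρ = 1 − 6Σd² / [n(n²−1)] = 1 − 6×26 / (6×35)
  = 1 − 156/210 = 1 − 0.7429 ≈ 0.257

0.257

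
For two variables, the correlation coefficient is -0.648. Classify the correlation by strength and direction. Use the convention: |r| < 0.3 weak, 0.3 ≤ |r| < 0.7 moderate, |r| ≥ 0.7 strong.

r = -0.648 < 0 so the relationship is negative.
|r| = 0.648, which falls in the moderate range.

moderate negative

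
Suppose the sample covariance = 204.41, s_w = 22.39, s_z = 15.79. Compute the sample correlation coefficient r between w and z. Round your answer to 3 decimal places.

0.578

r = Cov(w,z) / (s_w · s_z) = 204.41 / (22.39 × 15.79)
  = 204.41 / 353.5381 ≈ 0.578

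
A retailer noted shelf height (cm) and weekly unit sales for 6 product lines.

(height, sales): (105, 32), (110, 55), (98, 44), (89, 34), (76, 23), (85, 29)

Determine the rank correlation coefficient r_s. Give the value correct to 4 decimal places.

0.8286

Rank height: 5, 6, 4, 3, 1, 2
Rank sales: 3, 6, 5, 4, 1, 2
d = rank(height) − rank(sales): 2, 0, -1, -1, 0, 0; Σd² = 6
ρ = 1 − 6Σd² / [n(n²−1)] = 1 − 6×6 / (6×35) = 1 − 36/210 ≈ 0.8286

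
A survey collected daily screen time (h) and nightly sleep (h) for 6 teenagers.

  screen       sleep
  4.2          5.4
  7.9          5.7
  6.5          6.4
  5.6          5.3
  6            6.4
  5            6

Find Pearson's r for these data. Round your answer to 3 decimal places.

n = 6, Σx = 35.2, Σy = 35.2, Σx² = 214.66, Σy² = 207.66, Σxy = 207.39
nΣxy − ΣxΣy = 1244.34 − 1239.04 = 5.3
nΣx² − (Σx)² = 1287.96 − 1239.04 = 48.92; nΣy² − (Σy)² = 1245.96 − 1239.04 = 6.92
r = 5.3 / √(48.92 × 6.92) = 5.3 / 18.3991 ≈ 0.288

0.288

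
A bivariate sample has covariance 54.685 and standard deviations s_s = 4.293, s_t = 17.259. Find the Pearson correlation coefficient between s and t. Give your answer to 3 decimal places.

0.738

r = Cov(s,t) / (s_s · s_t) = 54.685 / (4.293 × 17.259)
  = 54.685 / 74.0929 ≈ 0.738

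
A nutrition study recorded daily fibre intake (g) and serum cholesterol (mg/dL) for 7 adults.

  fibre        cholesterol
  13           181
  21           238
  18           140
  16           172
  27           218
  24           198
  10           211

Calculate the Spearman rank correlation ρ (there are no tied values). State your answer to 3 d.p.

0.357

Rank fibre: 2, 5, 4, 3, 7, 6, 1
Rank cholesterol: 3, 7, 1, 2, 6, 4, 5
d = rank(fibre) − rank(cholesterol): -1, -2, 3, 1, 1, 2, -4; Σd² = 36
ρ = 1 − 6Σd² / [n(n²−1)] = 1 − 6×36 / (7×48) = 1 − 216/336 ≈ 0.357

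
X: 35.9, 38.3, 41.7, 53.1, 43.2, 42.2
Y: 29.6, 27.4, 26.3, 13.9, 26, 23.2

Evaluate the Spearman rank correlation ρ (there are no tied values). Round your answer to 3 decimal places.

Rank X: 1, 2, 3, 6, 5, 4
Rank Y: 6, 5, 4, 1, 3, 2
d = rank(X) − rank(Y): -5, -3, -1, 5, 2, 2; Σd² = 68
ρ = 1 − 6Σd² / [n(n²−1)] = 1 − 6×68 / (6×35) = 1 − 408/210 ≈ -0.943

-0.943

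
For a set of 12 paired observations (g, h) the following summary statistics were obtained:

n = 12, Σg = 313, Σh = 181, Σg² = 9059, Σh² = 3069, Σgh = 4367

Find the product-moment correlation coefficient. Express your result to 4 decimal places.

r = (nΣgh − ΣgΣh) / √[(nΣg² − (Σg)²)(nΣh² − (Σh)²)]
Numerator: 12×4367 − 313×181 = -4249
Denominator: √[(108708 − 97969)(36828 − 32761)] = √[10739 × 4067] = 6608.7452
r = -4249 / 6608.7452 ≈ -0.6429

-0.6429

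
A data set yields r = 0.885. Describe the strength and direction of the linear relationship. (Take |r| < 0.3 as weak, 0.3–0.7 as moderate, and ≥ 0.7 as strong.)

r = 0.885 > 0 so the relationship is positive.
|r| = 0.885, which falls in the strong range.

strong positive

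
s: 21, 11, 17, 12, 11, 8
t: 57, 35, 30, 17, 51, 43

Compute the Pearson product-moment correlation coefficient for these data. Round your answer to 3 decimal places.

n = 6, Σs = 80, Σt = 233, Σs² = 1180, Σt² = 10113, Σst = 3201
nΣst − ΣsΣt = 19206 − 18640 = 566
nΣs² − (Σs)² = 7080 − 6400 = 680; nΣt² − (Σt)² = 60678 − 54289 = 6389
r = 566 / √(680 × 6389) = 566 / 2084.3512 ≈ 0.272

0.272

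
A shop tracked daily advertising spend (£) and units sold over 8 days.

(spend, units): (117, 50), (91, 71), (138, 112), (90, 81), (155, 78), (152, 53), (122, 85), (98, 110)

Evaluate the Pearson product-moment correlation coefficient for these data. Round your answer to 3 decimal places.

n = 8, Σx = 963, Σy = 640, Σx² = 120731, Σy² = 54864, Σxy = 76353
nΣxy − ΣxΣy = 610824 − 616320 = -5496
nΣx² − (Σx)² = 965848 − 927369 = 38479; nΣy² − (Σy)² = 438912 − 409600 = 29312
r = -5496 / √(38479 × 29312) = -5496 / 33584.1696 ≈ -0.164

-0.164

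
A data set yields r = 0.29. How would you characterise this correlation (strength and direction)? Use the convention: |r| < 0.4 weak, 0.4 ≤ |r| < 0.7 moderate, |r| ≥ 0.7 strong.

r = 0.29 > 0 so the relationship is positive.
|r| = 0.29, which falls in the weak range.

weak positive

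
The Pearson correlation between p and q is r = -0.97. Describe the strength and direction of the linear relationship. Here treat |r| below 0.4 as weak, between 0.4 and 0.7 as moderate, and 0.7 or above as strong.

r = -0.97 < 0 so the relationship is negative.
|r| = 0.97, which falls in the strong range.

strong negative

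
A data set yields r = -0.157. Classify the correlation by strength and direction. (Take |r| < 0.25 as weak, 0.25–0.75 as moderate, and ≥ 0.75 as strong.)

weak negative

r = -0.157 < 0 so the relationship is negative.
|r| = 0.157, which falls in the weak range.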